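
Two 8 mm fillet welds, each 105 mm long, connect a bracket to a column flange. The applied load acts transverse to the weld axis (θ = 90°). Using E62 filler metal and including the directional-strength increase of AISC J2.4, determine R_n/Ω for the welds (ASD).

R_n/Ω ≈ 331 kN

E62XX → F_EXX = 620 MPa.
t_e = 0.707 × 8 = 5.656 mm; A_we = 5.656 × 210 = 1188 mm².
Directional factor: 1.0 + 0.5 sin^1.5(90°) = 1.5.
F_nw = 0.6 × 620 × 1.5 = 558 MPa.
R_n/Ω = (558 × 1188) / 2.0 × 10⁻³ = 331.4 kN.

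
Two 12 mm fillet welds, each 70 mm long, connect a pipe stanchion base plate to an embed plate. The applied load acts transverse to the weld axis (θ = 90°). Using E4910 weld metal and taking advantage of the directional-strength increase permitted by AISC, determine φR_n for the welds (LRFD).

E49XX → F_EXX = 490 MPa.
t_e = 0.707 × 12 = 8.484 mm; A_we = 8.484 × 140 = 1188 mm².
Directional factor: 1.0 + 0.5 sin^1.5(90°) = 1.5.
F_nw = 0.6 × 490 × 1.5 = 441 MPa.
φR_n = 0.75 × 441 × 1188 × 10⁻³ = 392.9 kN.

φR_n ≈ 393 kN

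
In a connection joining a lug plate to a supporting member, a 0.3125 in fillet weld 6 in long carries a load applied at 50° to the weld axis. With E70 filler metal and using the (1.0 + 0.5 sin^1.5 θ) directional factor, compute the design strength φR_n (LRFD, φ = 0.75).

E70XX → F_EXX = 70 ksi.
t_e = 0.707 × 0.3125 = 0.2209 in; A_we = 0.2209 × 6 = 1.326 in².
Directional factor: 1.0 + 0.5 sin^1.5(50°) = 1.335.
F_nw = 0.6 × 70 × 1.335 = 56.08 ksi.
φR_n = 0.75 × 56.08 × 1.326 = 55.76 kip.

φR_n ≈ 55.8 kip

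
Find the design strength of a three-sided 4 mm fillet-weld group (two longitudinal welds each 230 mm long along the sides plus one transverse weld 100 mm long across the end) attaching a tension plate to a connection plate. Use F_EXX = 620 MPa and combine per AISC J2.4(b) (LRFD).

φR_n ≈ 442 kN

t_e = 0.707 × 4 = 2.828 mm.
R_nwl = 0.6 × 620 × 2.828 × 460 × 10⁻³ = 483.9 kN (longitudinal, 2 welds).
R_nwt = 0.6 × 620 × 2.828 × 100 × 10⁻³ = 105.2 kN (transverse, base value).
(i) R_nwl + R_nwt = 589.1 kN; (ii) 0.85 R_nwl + 1.5 R_nwt = 569.1 kN.
R_n = max = 589.1 kN [governs: (i)]; φR_n = 441.8 kN.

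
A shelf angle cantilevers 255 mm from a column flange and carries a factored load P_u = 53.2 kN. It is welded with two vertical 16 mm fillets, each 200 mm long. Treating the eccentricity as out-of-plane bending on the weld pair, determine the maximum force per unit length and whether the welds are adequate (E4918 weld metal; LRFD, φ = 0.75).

E49XX → F_EXX = 490 MPa.
L_w = 2 × 200 = 400 mm; section modulus (unit throat) S = 2 × L²/6 = 13330 mm².
Direct shear f_v = P/L_w = 53.2×10³/400 = 133 N/mm.
Moment M = P × e = 53.2×10³ × 255 = 13566000 N·mm; bending f_b = M/S = 1017 N/mm.
f_max = √(f_v² + f_b²) = √(133² + 1017²) = 1026 N/mm.
φr_n = 0.75 × 0.6 × 490 × (0.707 × 16) = 2494 N/mm → adequate.

f_max ≈ 1030 N/mm; adequate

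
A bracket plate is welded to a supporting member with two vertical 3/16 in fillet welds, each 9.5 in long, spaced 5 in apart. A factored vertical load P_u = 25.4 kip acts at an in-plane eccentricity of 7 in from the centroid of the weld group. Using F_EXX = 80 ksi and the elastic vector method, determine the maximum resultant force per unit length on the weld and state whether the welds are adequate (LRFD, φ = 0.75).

f_max ≈ 4.43 kip/in; adequate

Total weld length L_w = 19 in. Treat welds as unit-width lines.
Polar moment about centroid: J = 2[d³/12 + d(b/2)²] = 2[9.5³/12 + 9.5×2.5²] = 261.6 in³.
Direct shear f_v = P/L_w = 25.4 / 19 = 1.337 kip/in (vertical).
Torsion M = P·e = 25.4 × 7 = 177.8 kip·in.
Critical point at (x, y) = (2.5, 4.75) from centroid. f_tx = M·y/J = 3.228 kip/in; f_ty = M·x/J = 1.699 kip/in.
Resultant f_max = √[f_tx² + (f_v + f_ty)²] = √[3.228² + (1.337 + 1.699)²] = 4.431 kip/in.
Capacity per unit length: φr_n = 0.75 × 0.6 × 80 × (0.707 × 0.1875) = 4.772 kip/in.
4.431 ≤ 4.772 → adequate.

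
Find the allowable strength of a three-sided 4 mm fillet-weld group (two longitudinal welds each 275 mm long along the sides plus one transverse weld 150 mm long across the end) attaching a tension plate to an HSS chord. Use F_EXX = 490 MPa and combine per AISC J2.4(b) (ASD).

t_e = 0.707 × 4 = 2.828 mm.
R_nwl = 0.6 × 490 × 2.828 × 550 × 10⁻³ = 457.3 kN (longitudinal, 2 welds).
R_nwt = 0.6 × 490 × 2.828 × 150 × 10⁻³ = 124.7 kN (transverse, base value).
(i) R_nwl + R_nwt = 582 kN; (ii) 0.85 R_nwl + 1.5 R_nwt = 575.8 kN.
R_n = max = 582 kN [governs: (i)]; R_n/Ω = 291 kN.

R_n/Ω ≈ 291 kN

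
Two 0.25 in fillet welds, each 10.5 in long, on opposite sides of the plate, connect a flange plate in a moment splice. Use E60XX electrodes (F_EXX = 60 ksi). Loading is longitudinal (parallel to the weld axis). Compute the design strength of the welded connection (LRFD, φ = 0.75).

φR_n ≈ 100 kips

Effective throat t_e = 0.707 × 0.25 = 0.1767 in.
Total length L = 21 in; A_we = 0.1767 × 21 = 3.712 in².
F_nw = 0.6 F_EXX = 0.6 × 60 = 36 ksi.
φR_n = 0.75 × 36 × 3.712 = 100.2 kips.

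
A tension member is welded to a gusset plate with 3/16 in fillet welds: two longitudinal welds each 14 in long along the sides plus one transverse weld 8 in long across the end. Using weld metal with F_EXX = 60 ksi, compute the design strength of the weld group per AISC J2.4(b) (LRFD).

φR_n ≈ 129 kip

t_e = 0.707 × 0.1875 = 0.1326 in.
R_nwl = 0.6 × 60 × 0.1326 × 28 = 133.6 kip (longitudinal, 2 welds).
R_nwt = 0.6 × 60 × 0.1326 × 8 = 38.18 kip (transverse, base value).
(i) R_nwl + R_nwt = 171.8 kip; (ii) 0.85 R_nwl + 1.5 R_nwt = 170.8 kip.
R_n = max = 171.8 kip [governs: (i)]; φR_n = 128.9 kip.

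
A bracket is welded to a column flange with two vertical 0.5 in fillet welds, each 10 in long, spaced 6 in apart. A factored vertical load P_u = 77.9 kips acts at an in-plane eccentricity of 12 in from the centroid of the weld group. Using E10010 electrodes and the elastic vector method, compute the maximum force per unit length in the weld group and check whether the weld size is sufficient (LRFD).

f_max ≈ 18 kip/in; NOT adequate

E100XX → F_EXX = 100 ksi.
Total weld length L_w = 20 in. Treat welds as unit-width lines.
Polar moment about centroid: J = 2[d³/12 + d(b/2)²] = 2[10³/12 + 10×3²] = 346.7 in³.
Direct shear f_v = P/L_w = 77.9 / 20 = 3.895 kip/in (vertical).
Torsion M = P·e = 77.9 × 12 = 934.8 kip·in.
Critical point at (x, y) = (3, 5) from centroid. f_tx = M·y/J = 13.48 kip/in; f_ty = M·x/J = 8.09 kip/in.
Resultant f_max = √[f_tx² + (f_v + f_ty)²] = √[13.48² + (3.895 + 8.09)²] = 18.04 kip/in.
Capacity per unit length: φr_n = 0.75 × 0.6 × 100 × (0.707 × 0.5) = 15.91 kip/in.
18.04 > 15.91 → NOT adequate.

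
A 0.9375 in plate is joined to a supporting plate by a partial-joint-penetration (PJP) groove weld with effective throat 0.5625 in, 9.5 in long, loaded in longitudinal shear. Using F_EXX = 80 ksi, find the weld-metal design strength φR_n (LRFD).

Effective throat (given) t_e = 0.5625 in.
A_we = 0.5625 × 9.5 = 5.344 in².
F_nw = 0.6 F_EXX = 48 ksi.
φR_n = 0.75 × 48 × 5.344 = 192.4 kip.

φR_n ≈ 192 kip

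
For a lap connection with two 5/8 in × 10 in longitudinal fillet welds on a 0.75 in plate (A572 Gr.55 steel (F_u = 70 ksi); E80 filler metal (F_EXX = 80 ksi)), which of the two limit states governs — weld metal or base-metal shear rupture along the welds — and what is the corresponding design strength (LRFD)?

φR_n ≈ 318 kips (weld metal governs)

t_e = 0.707 × 0.625 = 0.4419 in; L = 20 in.
Weld metal: φR_n = 0.75 × 0.6 × 80 × 0.4419 × 20 = 318.1 kips.
Base metal (shear rupture): φR_n = 0.75 × 0.6 × 70 × 0.75 × 20 = 472.5 kips.
Governing: weld metal.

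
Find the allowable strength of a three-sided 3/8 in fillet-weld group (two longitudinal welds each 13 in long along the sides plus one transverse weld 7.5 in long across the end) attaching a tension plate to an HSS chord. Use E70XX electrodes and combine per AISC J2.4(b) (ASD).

E70XX → F_EXX = 70 ksi.
t_e = 0.707 × 0.375 = 0.2651 in.
R_nwl = 0.6 × 70 × 0.2651 × 26 = 289.5 kip (longitudinal, 2 welds).
R_nwt = 0.6 × 70 × 0.2651 × 7.5 = 83.51 kip (transverse, base value).
(i) R_nwl + R_nwt = 373 kip; (ii) 0.85 R_nwl + 1.5 R_nwt = 371.4 kip.
R_n = max = 373 kip [governs: (i)]; R_n/Ω = 186.5 kip.

R_n/Ω ≈ 187 kip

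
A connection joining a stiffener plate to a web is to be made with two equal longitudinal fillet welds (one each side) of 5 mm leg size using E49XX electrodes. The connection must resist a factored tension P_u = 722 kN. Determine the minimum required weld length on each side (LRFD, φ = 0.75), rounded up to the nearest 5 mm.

L = 465 mm on each side

E49XX → F_EXX = 490 MPa.
Throat t_e = 0.707 × 5 = 3.535 mm.
φr_n = 0.75 × 0.6 × 490 × 3.535 × 10⁻³ = 0.7795 kN/mm.
L_req = P_u / φr_n = 722 / 0.7795 = 926.3 mm total.
Per side: 926.3 / 2 = 463.1 mm.
Round up → use L = 465 mm on each side.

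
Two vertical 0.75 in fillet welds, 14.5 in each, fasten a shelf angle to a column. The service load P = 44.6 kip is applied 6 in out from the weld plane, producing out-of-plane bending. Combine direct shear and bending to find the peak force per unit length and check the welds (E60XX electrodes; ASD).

E60XX → F_EXX = 60 ksi.
L_w = 2 × 14.5 = 29 in; section modulus (unit throat) S = 2 × L²/6 = 70.08 in².
Direct shear f_v = P/L_w = 44.6/29 = 1.538 kip/in.
Moment M = P × e = 44.6 × 6 = 267.6 kip·in; bending f_b = M/S = 3.818 kip/in.
f_max = √(f_v² + f_b²) = √(1.538² + 3.818²) = 4.116 kip/in.
r_n/Ω = (1/2.0) × 0.6 × 60 × (0.707 × 0.75) = 9.544 kip/in → adequate.

f_max ≈ 4.12 kip/in; adequate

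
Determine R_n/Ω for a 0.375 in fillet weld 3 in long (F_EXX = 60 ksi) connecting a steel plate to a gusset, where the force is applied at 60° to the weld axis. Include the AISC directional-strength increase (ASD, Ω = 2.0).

R_n/Ω ≈ 20.1 kips

t_e = 0.707 × 0.375 = 0.2651 in; A_we = 0.2651 × 3 = 0.7954 in².
Directional factor: 1.0 + 0.5 sin^1.5(60°) = 1.403.
F_nw = 0.6 × 60 × 1.403 = 50.51 ksi.
R_n/Ω = (50.51 × 0.7954) / 2.0 = 20.09 kips.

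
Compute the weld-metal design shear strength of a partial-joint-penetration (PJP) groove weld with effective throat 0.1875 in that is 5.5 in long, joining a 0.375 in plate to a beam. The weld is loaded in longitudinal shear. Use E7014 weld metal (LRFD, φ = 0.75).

φR_n ≈ 32.5 kips

E70XX → F_EXX = 70 ksi.
Effective throat (given) t_e = 0.1875 in.
A_we = 0.1875 × 5.5 = 1.031 in².
F_nw = 0.6 F_EXX = 42 ksi.
φR_n = 0.75 × 42 × 1.031 = 32.48 kips.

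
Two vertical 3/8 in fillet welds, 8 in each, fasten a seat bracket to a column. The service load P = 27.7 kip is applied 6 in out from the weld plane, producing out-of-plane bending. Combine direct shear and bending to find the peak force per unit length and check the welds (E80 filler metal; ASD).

f_max ≈ 7.98 kip/in; NOT adequate

E80XX → F_EXX = 80 ksi.
L_w = 2 × 8 = 16 in; section modulus (unit throat) S = 2 × L²/6 = 21.33 in².
Direct shear f_v = P/L_w = 27.7/16 = 1.731 kip/in.
Moment M = P × e = 27.7 × 6 = 166.2 kip·in; bending f_b = M/S = 7.791 kip/in.
f_max = √(f_v² + f_b²) = √(1.731² + 7.791²) = 7.981 kip/in.
r_n/Ω = (1/2.0) × 0.6 × 80 × (0.707 × 0.375) = 6.363 kip/in → NOT adequate.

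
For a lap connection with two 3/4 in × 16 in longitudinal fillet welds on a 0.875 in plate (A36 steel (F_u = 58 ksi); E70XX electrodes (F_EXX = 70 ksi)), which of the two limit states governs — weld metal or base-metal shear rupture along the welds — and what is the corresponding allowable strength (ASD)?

R_n/Ω ≈ 356 kip (weld metal governs)

t_e = 0.707 × 0.75 = 0.5302 in; L = 32 in.
Weld metal: R_n/Ω = (1/2.0) × 0.6 × 70 × 0.5302 × 32 = 356.3 kip.
Base metal (shear rupture): R_n/Ω = (1/2.0) × 0.6 × 58 × 0.875 × 32 = 487.2 kip.
Governing: weld metal.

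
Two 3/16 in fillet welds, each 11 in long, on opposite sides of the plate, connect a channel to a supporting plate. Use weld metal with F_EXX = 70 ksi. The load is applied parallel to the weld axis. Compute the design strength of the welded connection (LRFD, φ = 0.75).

φR_n ≈ 91.9 kips

Effective throat t_e = 0.707 × 0.1875 = 0.1326 in.
Total length L = 22 in; A_we = 0.1326 × 22 = 2.916 in².
F_nw = 0.6 F_EXX = 0.6 × 70 = 42 ksi.
φR_n = 0.75 × 42 × 2.916 = 91.87 kips.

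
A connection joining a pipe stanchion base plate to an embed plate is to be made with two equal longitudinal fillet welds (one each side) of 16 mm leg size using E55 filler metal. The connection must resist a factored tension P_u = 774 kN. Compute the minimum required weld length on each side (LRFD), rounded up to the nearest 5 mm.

E55XX → F_EXX = 550 MPa.
Throat t_e = 0.707 × 16 = 11.31 mm.
φr_n = 0.75 × 0.6 × 550 × 11.31 × 10⁻³ = 2.8 kN/mm.
L_req = P_u / φr_n = 774 / 2.8 = 276.5 mm total.
Per side: 276.5 / 2 = 138.2 mm.
Round up → use L = 140 mm on each side.

L = 140 mm on each side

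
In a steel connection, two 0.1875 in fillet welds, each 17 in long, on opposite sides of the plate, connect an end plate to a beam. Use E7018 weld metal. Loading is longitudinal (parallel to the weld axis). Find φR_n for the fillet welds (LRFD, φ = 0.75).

E70XX → F_EXX = 70 ksi.
Effective throat t_e = 0.707 × 0.1875 = 0.1326 in.
Total length L = 34 in; A_we = 0.1326 × 34 = 4.507 in².
F_nw = 0.6 F_EXX = 0.6 × 70 = 42 ksi.
φR_n = 0.75 × 42 × 4.507 = 142 kips.

φR_n ≈ 142 kips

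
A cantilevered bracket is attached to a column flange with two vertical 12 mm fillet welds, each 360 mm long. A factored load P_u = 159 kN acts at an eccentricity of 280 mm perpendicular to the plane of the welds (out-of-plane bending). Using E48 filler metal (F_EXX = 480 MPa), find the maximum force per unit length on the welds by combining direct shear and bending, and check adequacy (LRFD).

L_w = 2 × 360 = 720 mm; section modulus (unit throat) S = 2 × L²/6 = 43200 mm².
Direct shear f_v = P/L_w = 159×10³/720 = 220.8 N/mm.
Moment M = P × e = 159×10³ × 280 = 44520000 N·mm; bending f_b = M/S = 1031 N/mm.
f_max = √(f_v² + f_b²) = √(220.8² + 1031²) = 1054 N/mm.
φr_n = 0.75 × 0.6 × 480 × (0.707 × 12) = 1833 N/mm → adequate.

f_max ≈ 1050 N/mm; adequate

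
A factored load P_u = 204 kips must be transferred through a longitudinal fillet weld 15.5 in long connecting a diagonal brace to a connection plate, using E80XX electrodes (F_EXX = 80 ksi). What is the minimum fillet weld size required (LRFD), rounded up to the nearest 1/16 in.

w = 9/16 in

Total weld length L = 15.5 in.
Required throat t_e = P_u / (φ × 0.6 F_EXX × L) = 204 / (0.75 × 0.6 × 80 × 15.5) = 0.3656 in.
Required leg w = t_e / 0.707 = 0.5171 in → use 9/16 in.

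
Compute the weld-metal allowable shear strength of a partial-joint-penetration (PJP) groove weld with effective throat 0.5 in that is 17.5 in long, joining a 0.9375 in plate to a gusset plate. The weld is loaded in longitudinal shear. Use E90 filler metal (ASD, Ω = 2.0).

E90XX → F_EXX = 90 ksi.
Effective throat (given) t_e = 0.5 in.
A_we = 0.5 × 17.5 = 8.75 in².
F_nw = 0.6 F_EXX = 54 ksi.
R_n/Ω = (54 × 8.75) / 2.0 = 236.2 kips.

R_n/Ω ≈ 236 kips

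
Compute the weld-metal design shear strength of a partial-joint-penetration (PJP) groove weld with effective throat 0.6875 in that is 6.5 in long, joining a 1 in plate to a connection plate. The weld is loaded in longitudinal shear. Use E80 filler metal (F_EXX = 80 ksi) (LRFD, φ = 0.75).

φR_n ≈ 161 kip

Effective throat (given) t_e = 0.6875 in.
A_we = 0.6875 × 6.5 = 4.469 in².
F_nw = 0.6 F_EXX = 48 ksi.
φR_n = 0.75 × 48 × 4.469 = 160.9 kip.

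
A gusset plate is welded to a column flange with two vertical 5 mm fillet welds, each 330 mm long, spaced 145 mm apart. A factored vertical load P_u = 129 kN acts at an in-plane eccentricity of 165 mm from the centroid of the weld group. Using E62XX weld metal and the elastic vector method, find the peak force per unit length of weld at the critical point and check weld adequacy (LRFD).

E62XX → F_EXX = 620 MPa.
Total weld length L_w = 660 mm. Treat welds as unit-width lines.
Polar moment about centroid: J = 2[d³/12 + d(b/2)²] = 2[330³/12 + 330×72.5²] = 9459000 mm³.
Direct shear f_v = P/L_w = 129×10³ / 660 = 195.5 N/mm (vertical).
Torsion M = P·e = 129×10³ × 165 = 21285000 N·mm.
Critical point at (x, y) = (72.5, 165) from centroid. f_tx = M·y/J = 371.3 N/mm; f_ty = M·x/J = 163.1 N/mm.
Resultant f_max = √[f_tx² + (f_v + f_ty)²] = √[371.3² + (195.5 + 163.1)²] = 516.2 N/mm.
Capacity per unit length: φr_n = 0.75 × 0.6 × 620 × (0.707 × 5) = 986.3 N/mm.
516.2 ≤ 986.3 → adequate.

f_max ≈ 516 N/mm; adequate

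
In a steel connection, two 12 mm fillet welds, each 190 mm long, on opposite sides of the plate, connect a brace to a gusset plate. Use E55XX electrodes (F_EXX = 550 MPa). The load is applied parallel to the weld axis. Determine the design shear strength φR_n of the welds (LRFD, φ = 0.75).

φR_n ≈ 798 kN

Effective throat t_e = 0.707 × 12 = 8.484 mm.
Total length L = 380 mm; A_we = 8.484 × 380 = 3224 mm².
F_nw = 0.6 F_EXX = 0.6 × 550 = 330 MPa.
φR_n = 0.75 × 330 × 3224 × 10⁻³ = 797.9 kN.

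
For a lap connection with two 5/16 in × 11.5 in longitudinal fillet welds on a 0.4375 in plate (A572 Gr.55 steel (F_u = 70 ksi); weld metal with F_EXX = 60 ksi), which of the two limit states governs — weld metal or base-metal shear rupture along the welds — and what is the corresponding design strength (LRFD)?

t_e = 0.707 × 0.3125 = 0.2209 in; L = 23 in.
Weld metal: φR_n = 0.75 × 0.6 × 60 × 0.2209 × 23 = 137.2 kips.
Base metal (shear rupture): φR_n = 0.75 × 0.6 × 70 × 0.4375 × 23 = 317 kips.
Governing: weld metal.

φR_n ≈ 137 kips (weld metal governs)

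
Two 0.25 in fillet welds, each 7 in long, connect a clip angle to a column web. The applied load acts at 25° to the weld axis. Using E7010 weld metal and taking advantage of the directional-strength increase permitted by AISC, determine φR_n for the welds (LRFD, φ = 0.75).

φR_n ≈ 88.7 kips

E70XX → F_EXX = 70 ksi.
t_e = 0.707 × 0.25 = 0.1767 in; A_we = 0.1767 × 14 = 2.474 in².
Directional factor: 1.0 + 0.5 sin^1.5(25°) = 1.137.
F_nw = 0.6 × 70 × 1.137 = 47.77 ksi.
φR_n = 0.75 × 47.77 × 2.474 = 88.65 kips.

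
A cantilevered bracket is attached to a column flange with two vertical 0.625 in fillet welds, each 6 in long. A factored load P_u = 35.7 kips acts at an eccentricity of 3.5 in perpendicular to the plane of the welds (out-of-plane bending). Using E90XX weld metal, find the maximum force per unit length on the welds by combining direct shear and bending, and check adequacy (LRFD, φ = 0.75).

f_max ≈ 10.8 kip/in; adequate

E90XX → F_EXX = 90 ksi.
L_w = 2 × 6 = 12 in; section modulus (unit throat) S = 2 × L²/6 = 12 in².
Direct shear f_v = P/L_w = 35.7/12 = 2.975 kip/in.
Moment M = P × e = 35.7 × 3.5 = 124.95 kip·in; bending f_b = M/S = 10.41 kip/in.
f_max = √(f_v² + f_b²) = √(2.975² + 10.41²) = 10.83 kip/in.
φr_n = 0.75 × 0.6 × 90 × (0.707 × 0.625) = 17.9 kip/in → adequate.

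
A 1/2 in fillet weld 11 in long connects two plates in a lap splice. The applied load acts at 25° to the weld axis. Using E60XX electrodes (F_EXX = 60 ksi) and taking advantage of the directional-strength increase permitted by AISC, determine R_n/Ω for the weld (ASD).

R_n/Ω ≈ 79.6 kips

t_e = 0.707 × 0.5 = 0.3535 in; A_we = 0.3535 × 11 = 3.888 in².
Directional factor: 1.0 + 0.5 sin^1.5(25°) = 1.137.
F_nw = 0.6 × 60 × 1.137 = 40.95 ksi.
R_n/Ω = (40.95 × 3.888) / 2.0 = 79.61 kips.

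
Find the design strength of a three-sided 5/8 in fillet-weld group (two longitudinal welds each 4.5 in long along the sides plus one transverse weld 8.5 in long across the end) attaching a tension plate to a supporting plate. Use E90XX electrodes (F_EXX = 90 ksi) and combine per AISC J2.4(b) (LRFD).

t_e = 0.707 × 0.625 = 0.4419 in.
R_nwl = 0.6 × 90 × 0.4419 × 9 = 214.8 kip (longitudinal, 2 welds).
R_nwt = 0.6 × 90 × 0.4419 × 8.5 = 202.8 kip (transverse, base value).
(i) R_nwl + R_nwt = 417.6 kip; (ii) 0.85 R_nwl + 1.5 R_nwt = 486.8 kip.
R_n = max = 486.8 kip [governs: (ii)]; φR_n = 365.1 kip.

φR_n ≈ 365 kip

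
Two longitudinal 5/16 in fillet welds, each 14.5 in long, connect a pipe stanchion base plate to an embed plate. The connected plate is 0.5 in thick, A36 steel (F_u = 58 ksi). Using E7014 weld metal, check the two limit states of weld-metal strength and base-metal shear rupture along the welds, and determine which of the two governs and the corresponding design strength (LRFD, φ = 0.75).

E70XX → F_EXX = 70 ksi.
t_e = 0.707 × 0.3125 = 0.2209 in; L = 29 in.
Weld metal: φR_n = 0.75 × 0.6 × 70 × 0.2209 × 29 = 201.8 kips.
Base metal (shear rupture): φR_n = 0.75 × 0.6 × 58 × 0.5 × 29 = 378.4 kips.
Governing: weld metal.

φR_n ≈ 202 kips (weld metal governs)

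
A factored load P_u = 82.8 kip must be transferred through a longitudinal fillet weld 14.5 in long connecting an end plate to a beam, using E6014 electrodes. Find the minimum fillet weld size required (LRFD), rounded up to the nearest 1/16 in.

E60XX → F_EXX = 60 ksi.
Total weld length L = 14.5 in.
Required throat t_e = P_u / (φ × 0.6 F_EXX × L) = 82.8 / (0.75 × 0.6 × 60 × 14.5) = 0.2115 in.
Required leg w = t_e / 0.707 = 0.2991 in → use 5/16 in.

w = 5/16 in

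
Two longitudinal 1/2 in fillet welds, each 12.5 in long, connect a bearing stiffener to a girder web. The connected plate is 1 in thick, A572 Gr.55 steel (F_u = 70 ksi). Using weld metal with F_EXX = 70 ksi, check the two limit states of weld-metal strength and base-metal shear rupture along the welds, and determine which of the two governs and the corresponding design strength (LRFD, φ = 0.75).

t_e = 0.707 × 0.5 = 0.3535 in; L = 25 in.
Weld metal: φR_n = 0.75 × 0.6 × 70 × 0.3535 × 25 = 278.4 kips.
Base metal (shear rupture): φR_n = 0.75 × 0.6 × 70 × 1 × 25 = 787.5 kips.
Governing: weld metal.

φR_n ≈ 278 kips (weld metal governs)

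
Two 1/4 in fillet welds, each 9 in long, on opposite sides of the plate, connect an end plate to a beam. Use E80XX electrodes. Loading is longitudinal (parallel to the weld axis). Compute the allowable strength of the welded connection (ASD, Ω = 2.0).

E80XX → F_EXX = 80 ksi.
Effective throat t_e = 0.707 × 0.25 = 0.1767 in.
Total length L = 18 in; A_we = 0.1767 × 18 = 3.181 in².
F_nw = 0.6 F_EXX = 0.6 × 80 = 48 ksi.
R_n = 48 × 3.181 = 152.7 kips; R_n/Ω = 152.7/2.0 = 76.36 kips.

R_n/Ω ≈ 76.4 kips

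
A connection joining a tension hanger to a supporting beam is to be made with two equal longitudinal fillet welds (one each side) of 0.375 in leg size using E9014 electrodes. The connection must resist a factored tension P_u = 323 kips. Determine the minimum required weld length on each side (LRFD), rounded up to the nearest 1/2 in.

L = 15.5 in on each side

E90XX → F_EXX = 90 ksi.
Throat t_e = 0.707 × 0.375 = 0.2651 in.
φr_n = 0.75 × 0.6 × 90 × 0.2651 = 10.74 kips/in.
L_req = P_u / φr_n = 323 / 10.74 = 30.08 in total.
Per side: 30.08 / 2 = 15.04 in.
Round up → use L = 15.5 in on each side.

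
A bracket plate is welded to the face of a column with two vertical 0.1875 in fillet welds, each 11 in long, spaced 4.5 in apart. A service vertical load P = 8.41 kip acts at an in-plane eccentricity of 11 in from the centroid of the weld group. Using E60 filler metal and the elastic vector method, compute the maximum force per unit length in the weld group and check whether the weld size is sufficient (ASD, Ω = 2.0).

f_max ≈ 1.83 kip/in; adequate

E60XX → F_EXX = 60 ksi.
Total weld length L_w = 22 in. Treat welds as unit-width lines.
Polar moment about centroid: J = 2[d³/12 + d(b/2)²] = 2[11³/12 + 11×2.25²] = 333.2 in³.
Direct shear f_v = P/L_w = 8.41 / 22 = 0.3823 kip/in (vertical).
Torsion M = P·e = 8.41 × 11 = 92.51 kip·in.
Critical point at (x, y) = (2.25, 5.5) from centroid. f_tx = M·y/J = 1.527 kip/in; f_ty = M·x/J = 0.6247 kip/in.
Resultant f_max = √[f_tx² + (f_v + f_ty)²] = √[1.527² + (0.3823 + 0.6247)²] = 1.829 kip/in.
Capacity per unit length: r_n/Ω = (1/2.0) × 0.6 × 60 × (0.707 × 0.1875) = 2.386 kip/in.
1.829 ≤ 2.386 → adequate.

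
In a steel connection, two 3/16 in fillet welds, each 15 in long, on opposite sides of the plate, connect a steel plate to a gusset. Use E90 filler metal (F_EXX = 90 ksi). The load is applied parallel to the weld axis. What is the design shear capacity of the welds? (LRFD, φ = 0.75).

φR_n ≈ 161 kips

Effective throat t_e = 0.707 × 0.1875 = 0.1326 in.
Total length L = 30 in; A_we = 0.1326 × 30 = 3.977 in².
F_nw = 0.6 F_EXX = 0.6 × 90 = 54 ksi.
φR_n = 0.75 × 54 × 3.977 = 161.1 kips.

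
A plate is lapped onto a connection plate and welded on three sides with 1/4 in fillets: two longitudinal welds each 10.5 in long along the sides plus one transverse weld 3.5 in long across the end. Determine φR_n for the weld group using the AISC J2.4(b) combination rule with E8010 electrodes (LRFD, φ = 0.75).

E80XX → F_EXX = 80 ksi.
t_e = 0.707 × 0.25 = 0.1767 in.
R_nwl = 0.6 × 80 × 0.1767 × 21 = 178.2 kip (longitudinal, 2 welds).
R_nwt = 0.6 × 80 × 0.1767 × 3.5 = 29.69 kip (transverse, base value).
(i) R_nwl + R_nwt = 207.9 kip; (ii) 0.85 R_nwl + 1.5 R_nwt = 196 kip.
R_n = max = 207.9 kip [governs: (i)]; φR_n = 155.9 kip.

φR_n ≈ 156 kip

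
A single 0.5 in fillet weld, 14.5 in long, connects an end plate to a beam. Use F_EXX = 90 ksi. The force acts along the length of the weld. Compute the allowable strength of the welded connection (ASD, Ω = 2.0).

R_n/Ω ≈ 138 kips

Effective throat t_e = 0.707 × 0.5 = 0.3535 in.
Total length L = 14.5 in; A_we = 0.3535 × 14.5 = 5.126 in².
F_nw = 0.6 F_EXX = 0.6 × 90 = 54 ksi.
R_n = 54 × 5.126 = 276.8 kips; R_n/Ω = 276.8/2.0 = 138.4 kips.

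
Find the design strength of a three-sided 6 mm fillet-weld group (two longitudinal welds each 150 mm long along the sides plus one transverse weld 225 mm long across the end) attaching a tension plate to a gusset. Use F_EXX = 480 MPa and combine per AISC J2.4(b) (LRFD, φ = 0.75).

φR_n ≈ 543 kN

t_e = 0.707 × 6 = 4.242 mm.
R_nwl = 0.6 × 480 × 4.242 × 300 × 10⁻³ = 366.5 kN (longitudinal, 2 welds).
R_nwt = 0.6 × 480 × 4.242 × 225 × 10⁻³ = 274.9 kN (transverse, base value).
(i) R_nwl + R_nwt = 641.4 kN; (ii) 0.85 R_nwl + 1.5 R_nwt = 723.9 kN.
R_n = max = 723.9 kN [governs: (ii)]; φR_n = 542.9 kN.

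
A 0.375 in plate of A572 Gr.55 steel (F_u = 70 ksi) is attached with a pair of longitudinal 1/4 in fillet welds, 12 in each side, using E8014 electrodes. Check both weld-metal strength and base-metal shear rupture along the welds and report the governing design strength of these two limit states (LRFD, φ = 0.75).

φR_n ≈ 153 kips (weld metal governs)

E80XX → F_EXX = 80 ksi.
t_e = 0.707 × 0.25 = 0.1767 in; L = 24 in.
Weld metal: φR_n = 0.75 × 0.6 × 80 × 0.1767 × 24 = 152.7 kips.
Base metal (shear rupture): φR_n = 0.75 × 0.6 × 70 × 0.375 × 24 = 283.5 kips.
Governing: weld metal.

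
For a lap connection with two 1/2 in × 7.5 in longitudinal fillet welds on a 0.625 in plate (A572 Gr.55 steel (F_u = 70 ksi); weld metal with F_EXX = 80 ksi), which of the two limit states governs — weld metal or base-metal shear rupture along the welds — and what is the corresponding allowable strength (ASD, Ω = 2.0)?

R_n/Ω ≈ 127 kips (weld metal governs)

t_e = 0.707 × 0.5 = 0.3535 in; L = 15 in.
Weld metal: R_n/Ω = (1/2.0) × 0.6 × 80 × 0.3535 × 15 = 127.3 kips.
Base metal (shear rupture): R_n/Ω = (1/2.0) × 0.6 × 70 × 0.625 × 15 = 196.9 kips.
Governing: weld metal.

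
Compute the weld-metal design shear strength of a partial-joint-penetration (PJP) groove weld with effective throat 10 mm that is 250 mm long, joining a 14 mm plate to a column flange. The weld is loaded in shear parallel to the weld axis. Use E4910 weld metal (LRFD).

φR_n ≈ 551 kN

E49XX → F_EXX = 490 MPa.
Effective throat (given) t_e = 10 mm.
A_we = 10 × 250 = 2500 mm².
F_nw = 0.6 F_EXX = 294 MPa.
φR_n = 0.75 × 294 × 2500 × 10⁻³ = 551.2 kN.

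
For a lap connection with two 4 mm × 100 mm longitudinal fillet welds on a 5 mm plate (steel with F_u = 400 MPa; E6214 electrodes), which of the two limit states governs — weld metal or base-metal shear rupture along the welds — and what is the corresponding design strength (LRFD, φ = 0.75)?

E62XX → F_EXX = 620 MPa.
t_e = 0.707 × 4 = 2.828 mm; L = 200 mm.
Weld metal: φR_n = 0.75 × 0.6 × 620 × 2.828 × 200 × 10⁻³ = 157.8 kN.
Base metal (shear rupture): φR_n = 0.75 × 0.6 × 400 × 5 × 200 × 10⁻³ = 180 kN.
Governing: weld metal.

φR_n ≈ 158 kN (weld metal governs)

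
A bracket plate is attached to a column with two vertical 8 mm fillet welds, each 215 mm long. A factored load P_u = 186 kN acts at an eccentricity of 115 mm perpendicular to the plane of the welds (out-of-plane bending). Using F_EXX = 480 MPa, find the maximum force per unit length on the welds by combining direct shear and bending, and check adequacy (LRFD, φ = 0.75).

L_w = 2 × 215 = 430 mm; section modulus (unit throat) S = 2 × L²/6 = 15410 mm².
Direct shear f_v = P/L_w = 186×10³/430 = 432.6 N/mm.
Moment M = P × e = 186×10³ × 115 = 21390000 N·mm; bending f_b = M/S = 1388 N/mm.
f_max = √(f_v² + f_b²) = √(432.6² + 1388²) = 1454 N/mm.
φr_n = 0.75 × 0.6 × 480 × (0.707 × 8) = 1222 N/mm → NOT adequate.

f_max ≈ 1450 N/mm; NOT adequate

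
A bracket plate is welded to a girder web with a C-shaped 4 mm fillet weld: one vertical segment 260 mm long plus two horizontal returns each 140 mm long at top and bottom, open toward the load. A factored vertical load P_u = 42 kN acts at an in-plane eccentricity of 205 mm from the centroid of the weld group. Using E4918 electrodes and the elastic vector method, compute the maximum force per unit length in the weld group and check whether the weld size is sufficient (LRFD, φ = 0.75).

f_max ≈ 252 N/mm; adequate

E49XX → F_EXX = 490 MPa.
Total weld length L_w = 540 mm. Treat welds as unit-width lines.
Centroid: x̄ = 2×140×70 / 540 = 36.3 mm from the vertical weld.
Polar moment about centroid: J = I_x + I_y = [260³/12 + 2×140×130²] + [260×36.3² + 2(140³/12 + 140×33.7²)] = 7315000 mm³.
Direct shear f_v = P/L_w = 42×10³ / 540 = 77.78 N/mm (vertical).
Torsion M = P·e = 42×10³ × 205 = 8610000 N·mm.
Critical point at (x, y) = (103.7, 130) from centroid. f_tx = M·y/J = 153 N/mm; f_ty = M·x/J = 122.1 N/mm.
Resultant f_max = √[f_tx² + (f_v + f_ty)²] = √[153² + (77.78 + 122.1)²] = 251.7 N/mm.
Capacity per unit length: φr_n = 0.75 × 0.6 × 490 × (0.707 × 4) = 623.6 N/mm.
251.7 ≤ 623.6 → adequate.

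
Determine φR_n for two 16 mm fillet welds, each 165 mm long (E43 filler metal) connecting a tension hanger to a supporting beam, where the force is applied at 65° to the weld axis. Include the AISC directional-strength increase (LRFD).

φR_n ≈ 1030 kN

E43XX → F_EXX = 430 MPa.
t_e = 0.707 × 16 = 11.31 mm; A_we = 11.31 × 330 = 3733 mm².
Directional factor: 1.0 + 0.5 sin^1.5(65°) = 1.431.
F_nw = 0.6 × 430 × 1.431 = 369.3 MPa.
φR_n = 0.75 × 369.3 × 3733 × 10⁻³ = 1034 kN.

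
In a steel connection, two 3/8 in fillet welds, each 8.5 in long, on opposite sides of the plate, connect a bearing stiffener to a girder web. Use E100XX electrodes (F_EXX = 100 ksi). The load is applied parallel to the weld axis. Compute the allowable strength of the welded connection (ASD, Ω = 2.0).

Effective throat t_e = 0.707 × 0.375 = 0.2651 in.
Total length L = 17 in; A_we = 0.2651 × 17 = 4.507 in².
F_nw = 0.6 F_EXX = 0.6 × 100 = 60 ksi.
R_n = 60 × 4.507 = 270.4 kips; R_n/Ω = 270.4/2.0 = 135.2 kips.

R_n/Ω ≈ 135 kips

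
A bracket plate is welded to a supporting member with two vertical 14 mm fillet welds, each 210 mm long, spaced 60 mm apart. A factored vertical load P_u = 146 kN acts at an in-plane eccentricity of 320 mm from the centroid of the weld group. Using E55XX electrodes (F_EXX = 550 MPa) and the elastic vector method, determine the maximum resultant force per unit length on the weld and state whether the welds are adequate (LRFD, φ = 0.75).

Total weld length L_w = 420 mm. Treat welds as unit-width lines.
Polar moment about centroid: J = 2[d³/12 + d(b/2)²] = 2[210³/12 + 210×30²] = 1922000 mm³.
Direct shear f_v = P/L_w = 146×10³ / 420 = 347.6 N/mm (vertical).
Torsion M = P·e = 146×10³ × 320 = 46720000 N·mm.
Critical point at (x, y) = (30, 105) from centroid. f_tx = M·y/J = 2553 N/mm; f_ty = M·x/J = 729.4 N/mm.
Resultant f_max = √[f_tx² + (f_v + f_ty)²] = √[2553² + (347.6 + 729.4)²] = 2771 N/mm.
Capacity per unit length: φr_n = 0.75 × 0.6 × 550 × (0.707 × 14) = 2450 N/mm.
2771 > 2450 → NOT adequate.

f_max ≈ 2770 N/mm; NOT adequate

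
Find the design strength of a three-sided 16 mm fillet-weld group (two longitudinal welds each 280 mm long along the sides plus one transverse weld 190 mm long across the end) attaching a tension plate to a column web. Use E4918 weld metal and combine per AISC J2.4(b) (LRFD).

φR_n ≈ 1900 kN

E49XX → F_EXX = 490 MPa.
t_e = 0.707 × 16 = 11.31 mm.
R_nwl = 0.6 × 490 × 11.31 × 560 × 10⁻³ = 1862 kN (longitudinal, 2 welds).
R_nwt = 0.6 × 490 × 11.31 × 190 × 10⁻³ = 631.9 kN (transverse, base value).
(i) R_nwl + R_nwt = 2494 kN; (ii) 0.85 R_nwl + 1.5 R_nwt = 2531 kN.
R_n = max = 2531 kN [governs: (ii)]; φR_n = 1898 kN.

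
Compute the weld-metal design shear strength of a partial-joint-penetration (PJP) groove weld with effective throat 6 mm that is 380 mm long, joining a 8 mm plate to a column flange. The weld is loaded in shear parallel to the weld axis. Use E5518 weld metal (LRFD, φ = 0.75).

E55XX → F_EXX = 550 MPa.
Effective throat (given) t_e = 6 mm.
A_we = 6 × 380 = 2280 mm².
F_nw = 0.6 F_EXX = 330 MPa.
φR_n = 0.75 × 330 × 2280 × 10⁻³ = 564.3 kN.

φR_n ≈ 564 kN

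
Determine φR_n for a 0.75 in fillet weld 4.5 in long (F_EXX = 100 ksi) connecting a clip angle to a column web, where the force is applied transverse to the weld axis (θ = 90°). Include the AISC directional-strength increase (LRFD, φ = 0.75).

t_e = 0.707 × 0.75 = 0.5302 in; A_we = 0.5302 × 4.5 = 2.386 in².
Directional factor: 1.0 + 0.5 sin^1.5(90°) = 1.5.
F_nw = 0.6 × 100 × 1.5 = 90 ksi.
φR_n = 0.75 × 90 × 2.386 = 161.1 kip.

φR_n ≈ 161 kip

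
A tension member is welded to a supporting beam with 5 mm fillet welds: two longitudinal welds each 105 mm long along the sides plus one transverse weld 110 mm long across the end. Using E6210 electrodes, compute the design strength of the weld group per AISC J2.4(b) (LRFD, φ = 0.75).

φR_n ≈ 339 kN

E62XX → F_EXX = 620 MPa.
t_e = 0.707 × 5 = 3.535 mm.
R_nwl = 0.6 × 620 × 3.535 × 210 × 10⁻³ = 276.2 kN (longitudinal, 2 welds).
R_nwt = 0.6 × 620 × 3.535 × 110 × 10⁻³ = 144.7 kN (transverse, base value).
(i) R_nwl + R_nwt = 420.8 kN; (ii) 0.85 R_nwl + 1.5 R_nwt = 451.7 kN.
R_n = max = 451.7 kN [governs: (ii)]; φR_n = 338.8 kN.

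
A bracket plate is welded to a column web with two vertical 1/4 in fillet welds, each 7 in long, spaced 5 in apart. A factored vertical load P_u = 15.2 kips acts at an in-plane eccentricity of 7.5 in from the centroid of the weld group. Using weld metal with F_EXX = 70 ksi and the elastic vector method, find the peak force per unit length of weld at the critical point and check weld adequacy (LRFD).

f_max ≈ 4.12 kip/in; adequate

Total weld length L_w = 14 in. Treat welds as unit-width lines.
Polar moment about centroid: J = 2[d³/12 + d(b/2)²] = 2[7³/12 + 7×2.5²] = 144.7 in³.
Direct shear f_v = P/L_w = 15.2 / 14 = 1.086 kip/in (vertical).
Torsion M = P·e = 15.2 × 7.5 = 114 kip·in.
Critical point at (x, y) = (2.5, 3.5) from centroid. f_tx = M·y/J = 2.758 kip/in; f_ty = M·x/J = 1.97 kip/in.
Resultant f_max = √[f_tx² + (f_v + f_ty)²] = √[2.758² + (1.086 + 1.97)²] = 4.116 kip/in.
Capacity per unit length: φr_n = 0.75 × 0.6 × 70 × (0.707 × 0.25) = 5.568 kip/in.
4.116 ≤ 5.568 → adequate.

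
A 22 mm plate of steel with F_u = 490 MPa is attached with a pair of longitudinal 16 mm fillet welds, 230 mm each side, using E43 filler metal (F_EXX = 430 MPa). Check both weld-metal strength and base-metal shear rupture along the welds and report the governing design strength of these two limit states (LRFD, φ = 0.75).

t_e = 0.707 × 16 = 11.31 mm; L = 460 mm.
Weld metal: φR_n = 0.75 × 0.6 × 430 × 11.31 × 460 × 10⁻³ = 1007 kN.
Base metal (shear rupture): φR_n = 0.75 × 0.6 × 490 × 22 × 460 × 10⁻³ = 2231 kN.
Governing: weld metal.

φR_n ≈ 1010 kN (weld metal governs)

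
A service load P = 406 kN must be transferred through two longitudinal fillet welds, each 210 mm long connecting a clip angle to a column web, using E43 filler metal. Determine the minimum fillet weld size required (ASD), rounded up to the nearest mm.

E43XX → F_EXX = 430 MPa.
Total weld length L = 420 mm.
Required throat t_e = P × Ω / (0.6 F_EXX × L) = 406 × 2.0 / (0.6 × 430 × 420 × 10⁻³) = 7.494 mm.
Required leg w = t_e / 0.707 = 10.6 mm → use 11 mm.

w = 11 mm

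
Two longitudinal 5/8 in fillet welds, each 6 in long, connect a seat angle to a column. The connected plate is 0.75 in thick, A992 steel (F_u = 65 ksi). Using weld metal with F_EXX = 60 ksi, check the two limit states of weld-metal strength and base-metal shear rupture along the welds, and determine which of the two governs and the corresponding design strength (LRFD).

t_e = 0.707 × 0.625 = 0.4419 in; L = 12 in.
Weld metal: φR_n = 0.75 × 0.6 × 60 × 0.4419 × 12 = 143.2 kip.
Base metal (shear rupture): φR_n = 0.75 × 0.6 × 65 × 0.75 × 12 = 263.2 kip.
Governing: weld metal.

φR_n ≈ 143 kip (weld metal governs)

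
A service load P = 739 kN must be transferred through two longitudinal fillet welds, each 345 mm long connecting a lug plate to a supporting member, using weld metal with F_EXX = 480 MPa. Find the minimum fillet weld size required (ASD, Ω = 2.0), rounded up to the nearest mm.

Total weld length L = 690 mm.
Required throat t_e = P × Ω / (0.6 F_EXX × L) = 739 × 2.0 / (0.6 × 480 × 690 × 10⁻³) = 7.438 mm.
Required leg w = t_e / 0.707 = 10.52 mm → use 11 mm.

w = 11 mm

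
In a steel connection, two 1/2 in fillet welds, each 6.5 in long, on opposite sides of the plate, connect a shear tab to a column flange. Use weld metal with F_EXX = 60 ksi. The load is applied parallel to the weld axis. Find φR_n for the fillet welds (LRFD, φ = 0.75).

φR_n ≈ 124 kip

Effective throat t_e = 0.707 × 0.5 = 0.3535 in.
Total length L = 13 in; A_we = 0.3535 × 13 = 4.595 in².
F_nw = 0.6 F_EXX = 0.6 × 60 = 36 ksi.
φR_n = 0.75 × 36 × 4.595 = 124.1 kip.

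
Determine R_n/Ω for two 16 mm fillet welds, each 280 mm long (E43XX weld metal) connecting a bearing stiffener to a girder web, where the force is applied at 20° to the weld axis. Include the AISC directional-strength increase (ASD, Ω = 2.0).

R_n/Ω ≈ 899 kN

E43XX → F_EXX = 430 MPa.
t_e = 0.707 × 16 = 11.31 mm; A_we = 11.31 × 560 = 6335 mm².
Directional factor: 1.0 + 0.5 sin^1.5(20°) = 1.1.
F_nw = 0.6 × 430 × 1.1 = 283.8 MPa.
R_n/Ω = (283.8 × 6335) / 2.0 × 10⁻³ = 898.9 kN.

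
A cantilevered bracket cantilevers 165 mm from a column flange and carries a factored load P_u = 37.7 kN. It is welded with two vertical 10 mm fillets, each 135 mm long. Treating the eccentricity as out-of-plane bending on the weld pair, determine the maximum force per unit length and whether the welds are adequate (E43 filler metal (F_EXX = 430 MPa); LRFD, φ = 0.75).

f_max ≈ 1030 N/mm; adequate

L_w = 2 × 135 = 270 mm; section modulus (unit throat) S = 2 × L²/6 = 6075 mm².
Direct shear f_v = P/L_w = 37.7×10³/270 = 139.6 N/mm.
Moment M = P × e = 37.7×10³ × 165 = 6220500 N·mm; bending f_b = M/S = 1024 N/mm.
f_max = √(f_v² + f_b²) = √(139.6² + 1024²) = 1033 N/mm.
φr_n = 0.75 × 0.6 × 430 × (0.707 × 10) = 1368 N/mm → adequate.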